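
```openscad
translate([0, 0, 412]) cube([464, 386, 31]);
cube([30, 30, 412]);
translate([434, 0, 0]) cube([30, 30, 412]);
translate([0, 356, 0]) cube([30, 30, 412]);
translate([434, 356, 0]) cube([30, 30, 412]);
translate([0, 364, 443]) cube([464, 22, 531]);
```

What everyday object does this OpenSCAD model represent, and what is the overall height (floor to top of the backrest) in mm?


A chair. The overall height is 974 mm.

A slab on four corner posts with a tall panel at the back — a chair. The seat slab sits at z = 412 with thickness 31, and the 531 mm backrest starts at the seat top, so the overall height is 412 + 31 + 531 = 974 mm.


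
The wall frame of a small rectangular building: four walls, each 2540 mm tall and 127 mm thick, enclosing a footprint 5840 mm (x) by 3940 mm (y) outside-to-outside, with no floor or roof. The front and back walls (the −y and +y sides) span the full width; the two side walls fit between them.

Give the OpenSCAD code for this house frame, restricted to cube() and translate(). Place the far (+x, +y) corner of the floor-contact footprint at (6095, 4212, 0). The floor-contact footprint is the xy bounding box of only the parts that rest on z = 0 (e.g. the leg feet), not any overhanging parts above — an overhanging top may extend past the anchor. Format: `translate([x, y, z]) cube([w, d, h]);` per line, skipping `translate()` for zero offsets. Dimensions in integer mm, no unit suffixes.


translate([255, 272, 0]) cube([5840, 127, 2540]);
translate([255, 4085, 0]) cube([5840, 127, 2540]);
translate([255, 399, 0]) cube([127, 3686, 2540]);
translate([5968, 399, 0]) cube([127, 3686, 2540]);


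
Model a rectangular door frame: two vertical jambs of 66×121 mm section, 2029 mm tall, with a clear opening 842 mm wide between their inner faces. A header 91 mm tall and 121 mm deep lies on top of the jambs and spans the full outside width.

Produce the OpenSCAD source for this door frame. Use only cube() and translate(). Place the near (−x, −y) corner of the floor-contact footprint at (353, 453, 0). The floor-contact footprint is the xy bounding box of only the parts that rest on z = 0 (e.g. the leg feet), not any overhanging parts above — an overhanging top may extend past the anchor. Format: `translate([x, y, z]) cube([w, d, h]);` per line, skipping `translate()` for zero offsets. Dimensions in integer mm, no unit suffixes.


translate([353, 453, 0]) cube([66, 121, 2029]);
translate([1261, 453, 0]) cube([66, 121, 2029]);
translate([353, 453, 2029]) cube([974, 121, 91]);


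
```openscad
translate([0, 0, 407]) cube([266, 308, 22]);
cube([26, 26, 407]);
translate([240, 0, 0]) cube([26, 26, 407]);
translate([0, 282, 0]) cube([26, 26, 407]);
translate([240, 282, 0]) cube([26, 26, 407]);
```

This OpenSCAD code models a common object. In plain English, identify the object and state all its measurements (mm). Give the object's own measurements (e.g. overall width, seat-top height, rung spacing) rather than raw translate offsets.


A simple wooden stool: a rectangular seat 266 mm (x) by 308 mm (y), 22 mm thick, top face at z = 429 mm, on four square legs, each 26×26 mm in cross-section. The legs rest on z = 0, each flush with a corner of the seat.


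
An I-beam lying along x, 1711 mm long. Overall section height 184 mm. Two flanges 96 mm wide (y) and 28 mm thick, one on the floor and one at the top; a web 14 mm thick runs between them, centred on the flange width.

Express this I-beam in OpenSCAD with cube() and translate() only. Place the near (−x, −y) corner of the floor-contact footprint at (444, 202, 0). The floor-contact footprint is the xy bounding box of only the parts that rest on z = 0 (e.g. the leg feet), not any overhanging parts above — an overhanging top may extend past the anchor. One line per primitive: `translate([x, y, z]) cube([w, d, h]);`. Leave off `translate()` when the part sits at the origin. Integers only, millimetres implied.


translate([444, 202, 0]) cube([1711, 96, 28]);
translate([444, 243, 28]) cube([1711, 14, 128]);
translate([444, 202, 156]) cube([1711, 96, 28]);


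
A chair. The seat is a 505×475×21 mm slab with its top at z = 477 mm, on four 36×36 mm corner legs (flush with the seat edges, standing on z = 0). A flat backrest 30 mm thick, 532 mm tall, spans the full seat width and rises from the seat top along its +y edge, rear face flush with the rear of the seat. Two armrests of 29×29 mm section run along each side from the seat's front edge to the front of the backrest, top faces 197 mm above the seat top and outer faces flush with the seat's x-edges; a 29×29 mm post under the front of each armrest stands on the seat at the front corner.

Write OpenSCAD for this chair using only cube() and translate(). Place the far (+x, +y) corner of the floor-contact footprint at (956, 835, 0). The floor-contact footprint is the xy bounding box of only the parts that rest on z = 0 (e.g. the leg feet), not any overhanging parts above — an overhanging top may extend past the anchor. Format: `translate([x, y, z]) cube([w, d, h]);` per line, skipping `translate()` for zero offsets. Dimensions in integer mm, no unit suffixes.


translate([451, 360, 456]) cube([505, 475, 21]);
translate([451, 360, 0]) cube([36, 36, 456]);
translate([920, 360, 0]) cube([36, 36, 456]);
translate([451, 799, 0]) cube([36, 36, 456]);
translate([920, 799, 0]) cube([36, 36, 456]);
translate([451, 805, 477]) cube([505, 30, 532]);
translate([451, 360, 645]) cube([29, 445, 29]);
translate([927, 360, 645]) cube([29, 445, 29]);
translate([451, 360, 477]) cube([29, 29, 168]);
translate([927, 360, 477]) cube([29, 29, 168]);


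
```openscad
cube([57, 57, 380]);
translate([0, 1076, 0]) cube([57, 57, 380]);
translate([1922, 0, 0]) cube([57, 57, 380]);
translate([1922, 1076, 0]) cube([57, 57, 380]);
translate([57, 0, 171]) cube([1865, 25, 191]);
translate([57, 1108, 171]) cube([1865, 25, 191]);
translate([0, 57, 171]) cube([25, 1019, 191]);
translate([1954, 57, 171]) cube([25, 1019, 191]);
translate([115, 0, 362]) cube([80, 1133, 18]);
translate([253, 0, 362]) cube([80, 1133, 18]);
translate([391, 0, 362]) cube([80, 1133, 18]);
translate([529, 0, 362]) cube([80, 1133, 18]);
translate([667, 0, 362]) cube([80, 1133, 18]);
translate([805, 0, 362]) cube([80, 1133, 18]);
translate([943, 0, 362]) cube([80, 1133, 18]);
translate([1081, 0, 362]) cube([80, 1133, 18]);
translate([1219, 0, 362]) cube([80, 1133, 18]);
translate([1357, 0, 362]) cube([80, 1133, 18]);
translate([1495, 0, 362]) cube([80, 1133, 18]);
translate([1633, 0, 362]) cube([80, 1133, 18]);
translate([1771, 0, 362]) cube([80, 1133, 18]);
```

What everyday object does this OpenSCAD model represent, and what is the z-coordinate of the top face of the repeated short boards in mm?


A bed frame. The slat-top height is 380 mm.

Four posts, four rails, and a row of slats — a bed frame. Slats sit on the rails at z = 171 + 191 = 362; with slat thickness 18, the top is 380 mm.


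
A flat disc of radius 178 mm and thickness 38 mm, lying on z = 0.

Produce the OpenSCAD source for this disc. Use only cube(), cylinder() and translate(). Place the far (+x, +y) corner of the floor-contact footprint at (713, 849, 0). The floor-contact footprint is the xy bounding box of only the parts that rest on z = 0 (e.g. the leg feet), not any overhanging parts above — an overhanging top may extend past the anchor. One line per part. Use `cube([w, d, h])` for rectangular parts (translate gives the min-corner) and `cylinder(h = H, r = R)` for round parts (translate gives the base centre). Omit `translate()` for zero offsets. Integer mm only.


translate([535, 671, 0]) cylinder(h = 38, r = 178);


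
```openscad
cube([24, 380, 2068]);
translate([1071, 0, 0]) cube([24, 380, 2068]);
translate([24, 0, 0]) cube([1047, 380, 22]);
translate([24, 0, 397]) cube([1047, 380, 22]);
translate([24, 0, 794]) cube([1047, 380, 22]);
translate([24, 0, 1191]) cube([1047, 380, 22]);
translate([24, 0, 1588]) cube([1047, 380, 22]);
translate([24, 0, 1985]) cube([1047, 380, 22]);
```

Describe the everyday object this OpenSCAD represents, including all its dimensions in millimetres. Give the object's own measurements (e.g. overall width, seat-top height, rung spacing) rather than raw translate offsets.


An open bookshelf. Two side panels, each 24 mm thick, 380 mm deep and 2068 mm tall, stand 1095 mm apart (outside-to-outside). Between them sit 6 shelves, each 22 mm thick and 380 mm deep, spanning the full gap between the sides. The bottom shelf rests on the floor (its underside at z = 0) and the clear gap between one shelf's top and the next shelf's underside is 375 mm.


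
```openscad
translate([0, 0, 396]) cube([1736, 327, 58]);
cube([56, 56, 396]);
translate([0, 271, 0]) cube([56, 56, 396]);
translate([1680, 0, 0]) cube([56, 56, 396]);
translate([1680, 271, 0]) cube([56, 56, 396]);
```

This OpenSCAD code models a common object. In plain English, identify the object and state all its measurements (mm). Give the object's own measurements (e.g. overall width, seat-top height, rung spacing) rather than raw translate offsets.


A bench: a 1736×327 mm seat slab, 58 mm thick, top at z = 454 mm, on four 56×56 mm square legs flush with the seat corners and standing on z = 0.


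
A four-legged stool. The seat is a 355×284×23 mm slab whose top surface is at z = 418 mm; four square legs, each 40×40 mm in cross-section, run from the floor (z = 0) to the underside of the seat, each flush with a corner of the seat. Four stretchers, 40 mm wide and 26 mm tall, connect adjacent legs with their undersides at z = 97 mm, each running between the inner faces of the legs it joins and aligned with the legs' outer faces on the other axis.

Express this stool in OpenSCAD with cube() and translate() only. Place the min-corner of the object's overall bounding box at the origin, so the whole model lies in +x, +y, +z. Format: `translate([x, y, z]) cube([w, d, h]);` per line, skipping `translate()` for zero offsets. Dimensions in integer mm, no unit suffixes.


translate([0, 0, 395]) cube([355, 284, 23]);
cube([40, 40, 395]);
translate([315, 0, 0]) cube([40, 40, 395]);
translate([0, 244, 0]) cube([40, 40, 395]);
translate([315, 244, 0]) cube([40, 40, 395]);
translate([40, 0, 97]) cube([275, 40, 26]);
translate([40, 244, 97]) cube([275, 40, 26]);
translate([0, 40, 97]) cube([40, 204, 26]);
translate([315, 40, 97]) cube([40, 204, 26]);


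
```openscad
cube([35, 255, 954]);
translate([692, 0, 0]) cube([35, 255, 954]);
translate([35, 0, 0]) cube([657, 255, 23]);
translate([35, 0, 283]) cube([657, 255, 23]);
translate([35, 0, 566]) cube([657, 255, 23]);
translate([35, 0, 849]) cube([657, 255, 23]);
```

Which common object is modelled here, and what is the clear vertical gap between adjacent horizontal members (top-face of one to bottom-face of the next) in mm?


A bookshelf. The clear shelf gap is 260 mm.

Two tall side panels with 4 horizontal boards between them — a bookshelf. The first two shelf undersides are at z = 0 and z = 283; with shelf thickness 23, the clear gap is 283 − 0 − 23 = 260 mm.


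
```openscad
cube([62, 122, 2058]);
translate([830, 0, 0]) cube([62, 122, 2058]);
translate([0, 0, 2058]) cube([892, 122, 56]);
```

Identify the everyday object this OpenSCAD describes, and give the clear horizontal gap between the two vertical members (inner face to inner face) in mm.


A door frame. The clear opening width is 768 mm.

Two 2058 mm tall posts with a header on top — a door frame. The left jamb is 62 mm wide at x = 0; the right jamb starts at x = 830. The clear opening is 830 − 62 = 768 mm.


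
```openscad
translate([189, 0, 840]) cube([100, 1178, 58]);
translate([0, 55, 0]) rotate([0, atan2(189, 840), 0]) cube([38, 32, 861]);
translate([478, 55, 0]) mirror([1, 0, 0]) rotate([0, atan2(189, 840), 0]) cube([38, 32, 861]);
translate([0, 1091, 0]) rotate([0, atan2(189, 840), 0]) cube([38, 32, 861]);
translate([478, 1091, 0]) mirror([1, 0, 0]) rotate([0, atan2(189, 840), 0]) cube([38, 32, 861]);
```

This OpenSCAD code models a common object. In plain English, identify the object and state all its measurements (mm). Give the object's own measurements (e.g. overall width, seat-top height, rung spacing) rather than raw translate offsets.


A sawhorse. A 100×1178×58 mm beam (x, y, z) sits on two A-frame leg pairs. Each pair is two raked legs of 38×32 mm section (32 mm along y) splaying symmetrically in x. Each leg rises 840 mm vertically over 189 mm of horizontal reach and is 861 mm long along its own axis. Every leg's outer bottom edge rests on the floor and its outer top edge meets a bottom edge of the beam — the left legs (tilting toward +x) meet the beam's −x bottom edge, the right legs (their mirror images, tilting toward −x) meet its +x bottom edge — so the leg tops tuck under the beam, the beam's underside is 840 mm above the floor, and the feet are 478 mm apart outside-to-outside with the beam centred between them. The two leg pairs are set in 55 mm from either end of the beam.


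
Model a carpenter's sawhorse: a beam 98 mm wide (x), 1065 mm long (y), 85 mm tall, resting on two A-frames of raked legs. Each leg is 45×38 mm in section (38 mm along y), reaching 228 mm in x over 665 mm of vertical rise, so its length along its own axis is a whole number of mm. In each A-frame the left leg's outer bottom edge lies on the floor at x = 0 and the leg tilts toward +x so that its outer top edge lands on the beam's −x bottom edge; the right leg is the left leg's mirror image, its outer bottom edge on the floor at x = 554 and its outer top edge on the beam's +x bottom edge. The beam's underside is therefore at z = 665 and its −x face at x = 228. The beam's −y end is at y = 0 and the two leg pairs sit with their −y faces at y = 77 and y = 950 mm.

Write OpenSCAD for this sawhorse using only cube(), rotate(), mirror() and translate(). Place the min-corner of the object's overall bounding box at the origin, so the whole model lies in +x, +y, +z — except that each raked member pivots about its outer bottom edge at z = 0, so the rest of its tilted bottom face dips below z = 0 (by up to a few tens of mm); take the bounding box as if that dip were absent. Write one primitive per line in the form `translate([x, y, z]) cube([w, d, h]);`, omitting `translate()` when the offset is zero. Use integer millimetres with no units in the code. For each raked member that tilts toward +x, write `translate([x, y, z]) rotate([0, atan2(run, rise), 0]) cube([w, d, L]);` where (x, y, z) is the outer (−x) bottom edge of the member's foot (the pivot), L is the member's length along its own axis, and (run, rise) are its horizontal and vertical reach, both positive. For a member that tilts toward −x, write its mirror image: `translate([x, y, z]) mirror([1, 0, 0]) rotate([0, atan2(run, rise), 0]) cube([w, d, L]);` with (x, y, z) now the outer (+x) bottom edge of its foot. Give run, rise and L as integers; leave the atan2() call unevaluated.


translate([228, 0, 665]) cube([98, 1065, 85]);
translate([0, 77, 0]) rotate([0, atan2(228, 665), 0]) cube([45, 38, 703]);
translate([554, 77, 0]) mirror([1, 0, 0]) rotate([0, atan2(228, 665), 0]) cube([45, 38, 703]);
translate([0, 950, 0]) rotate([0, atan2(228, 665), 0]) cube([45, 38, 703]);
translate([554, 950, 0]) mirror([1, 0, 0]) rotate([0, atan2(228, 665), 0]) cube([45, 38, 703]);


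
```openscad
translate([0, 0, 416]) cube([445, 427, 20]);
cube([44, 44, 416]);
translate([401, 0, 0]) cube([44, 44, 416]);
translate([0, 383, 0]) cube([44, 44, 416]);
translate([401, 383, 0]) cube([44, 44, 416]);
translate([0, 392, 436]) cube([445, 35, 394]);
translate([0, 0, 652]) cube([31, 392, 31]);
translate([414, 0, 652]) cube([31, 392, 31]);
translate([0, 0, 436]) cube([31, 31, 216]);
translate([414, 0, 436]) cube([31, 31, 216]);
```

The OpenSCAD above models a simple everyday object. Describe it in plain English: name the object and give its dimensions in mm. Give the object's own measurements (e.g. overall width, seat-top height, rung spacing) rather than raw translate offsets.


A chair. The seat is a 445×427×20 mm slab with its top at z = 436 mm, on four 44×44 mm corner legs (flush with the seat edges, standing on z = 0). A flat backrest 35 mm thick, 394 mm tall, spans the full seat width and rises from the seat top along its +y edge, rear face flush with the rear of the seat. Two armrests of 31×31 mm section run along each side from the seat's front edge to the front of the backrest, top faces 247 mm above the seat top and outer faces flush with the seat's x-edges; a 31×31 mm post under the front of each armrest stands on the seat at the front corner.


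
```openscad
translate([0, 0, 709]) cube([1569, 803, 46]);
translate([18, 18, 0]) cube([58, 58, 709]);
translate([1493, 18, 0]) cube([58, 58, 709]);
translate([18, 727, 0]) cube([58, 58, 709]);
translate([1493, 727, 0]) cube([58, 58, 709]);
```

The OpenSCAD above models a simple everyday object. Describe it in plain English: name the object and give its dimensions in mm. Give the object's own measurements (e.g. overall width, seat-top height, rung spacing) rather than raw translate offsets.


A rectangular dining table. The top is 1569×803×46 mm with its upper surface at z = 755 mm. It stands on four 58×58 mm square legs, each inset 18 mm from the nearest pair of top edges, running from the floor to the underside of the top.


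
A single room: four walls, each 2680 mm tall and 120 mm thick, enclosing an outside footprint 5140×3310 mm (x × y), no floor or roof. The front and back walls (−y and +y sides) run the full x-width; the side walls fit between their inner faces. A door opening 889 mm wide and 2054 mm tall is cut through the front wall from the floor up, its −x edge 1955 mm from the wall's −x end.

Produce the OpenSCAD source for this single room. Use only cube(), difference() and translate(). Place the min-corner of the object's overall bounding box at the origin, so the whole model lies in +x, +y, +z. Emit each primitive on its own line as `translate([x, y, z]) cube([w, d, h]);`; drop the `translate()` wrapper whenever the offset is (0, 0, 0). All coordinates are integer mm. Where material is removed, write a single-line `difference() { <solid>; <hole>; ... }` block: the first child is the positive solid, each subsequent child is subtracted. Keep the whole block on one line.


difference() { cube([5140, 120, 2680]); translate([1955, 0, 0]) cube([889, 120, 2054]); }
translate([0, 3190, 0]) cube([5140, 120, 2680]);
translate([0, 120, 0]) cube([120, 3070, 2680]);
translate([5020, 120, 0]) cube([120, 3070, 2680]);


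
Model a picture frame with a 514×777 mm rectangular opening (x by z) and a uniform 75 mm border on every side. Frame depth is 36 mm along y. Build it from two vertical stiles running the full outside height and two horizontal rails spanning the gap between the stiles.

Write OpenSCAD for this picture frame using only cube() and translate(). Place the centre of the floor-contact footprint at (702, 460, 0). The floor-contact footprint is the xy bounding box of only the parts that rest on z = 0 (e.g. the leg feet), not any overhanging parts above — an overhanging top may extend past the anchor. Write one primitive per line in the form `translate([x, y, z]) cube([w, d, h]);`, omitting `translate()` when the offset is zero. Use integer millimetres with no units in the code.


translate([370, 442, 0]) cube([75, 36, 927]);
translate([959, 442, 0]) cube([75, 36, 927]);
translate([445, 442, 0]) cube([514, 36, 75]);
translate([445, 442, 852]) cube([514, 36, 75]);


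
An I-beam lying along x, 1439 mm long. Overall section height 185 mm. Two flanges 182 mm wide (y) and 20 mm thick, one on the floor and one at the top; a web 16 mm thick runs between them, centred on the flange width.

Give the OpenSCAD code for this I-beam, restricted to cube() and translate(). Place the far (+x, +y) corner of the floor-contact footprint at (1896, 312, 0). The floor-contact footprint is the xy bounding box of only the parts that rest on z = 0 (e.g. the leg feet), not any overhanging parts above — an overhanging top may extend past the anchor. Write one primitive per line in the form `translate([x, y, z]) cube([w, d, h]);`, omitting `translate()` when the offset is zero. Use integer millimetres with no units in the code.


translate([457, 130, 0]) cube([1439, 182, 20]);
translate([457, 213, 20]) cube([1439, 16, 145]);
translate([457, 130, 165]) cube([1439, 182, 20]);


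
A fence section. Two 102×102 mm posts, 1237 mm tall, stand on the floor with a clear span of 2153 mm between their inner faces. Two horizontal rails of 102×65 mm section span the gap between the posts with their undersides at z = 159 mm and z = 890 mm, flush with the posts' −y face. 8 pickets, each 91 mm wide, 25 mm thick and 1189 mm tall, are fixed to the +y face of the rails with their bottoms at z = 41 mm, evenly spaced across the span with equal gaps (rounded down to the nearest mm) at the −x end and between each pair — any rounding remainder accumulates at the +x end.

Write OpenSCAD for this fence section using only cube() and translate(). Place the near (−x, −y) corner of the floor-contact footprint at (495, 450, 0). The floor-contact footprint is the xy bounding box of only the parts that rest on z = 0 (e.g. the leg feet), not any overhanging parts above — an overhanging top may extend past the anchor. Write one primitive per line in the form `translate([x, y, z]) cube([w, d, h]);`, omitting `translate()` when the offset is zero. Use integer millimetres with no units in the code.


translate([495, 450, 0]) cube([102, 102, 1237]);
translate([2750, 450, 0]) cube([102, 102, 1237]);
translate([597, 450, 159]) cube([2153, 102, 65]);
translate([597, 450, 890]) cube([2153, 102, 65]);
translate([755, 552, 41]) cube([91, 25, 1189]);
translate([1004, 552, 41]) cube([91, 25, 1189]);
translate([1253, 552, 41]) cube([91, 25, 1189]);
translate([1502, 552, 41]) cube([91, 25, 1189]);
translate([1751, 552, 41]) cube([91, 25, 1189]);
translate([2000, 552, 41]) cube([91, 25, 1189]);
translate([2249, 552, 41]) cube([91, 25, 1189]);
translate([2498, 552, 41]) cube([91, 25, 1189]);


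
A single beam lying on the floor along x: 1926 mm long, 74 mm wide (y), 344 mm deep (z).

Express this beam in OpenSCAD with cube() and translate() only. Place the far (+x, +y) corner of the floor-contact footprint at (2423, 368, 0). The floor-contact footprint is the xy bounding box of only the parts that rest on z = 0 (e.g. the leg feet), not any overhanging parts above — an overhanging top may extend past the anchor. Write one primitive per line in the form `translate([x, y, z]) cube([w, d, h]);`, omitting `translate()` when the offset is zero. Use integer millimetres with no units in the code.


translate([497, 294, 0]) cube([1926, 74, 344]);


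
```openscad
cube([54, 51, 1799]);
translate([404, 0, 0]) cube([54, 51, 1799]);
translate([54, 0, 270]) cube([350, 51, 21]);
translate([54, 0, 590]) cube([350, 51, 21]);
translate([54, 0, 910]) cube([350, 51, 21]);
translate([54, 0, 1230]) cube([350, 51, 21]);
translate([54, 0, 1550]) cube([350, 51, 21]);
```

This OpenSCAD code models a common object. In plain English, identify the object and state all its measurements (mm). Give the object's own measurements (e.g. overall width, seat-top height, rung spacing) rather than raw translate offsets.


A straight ladder. Two 54×51 mm vertical rails, 1799 mm tall, stand 458 mm apart (outside-to-outside) with their front faces coplanar on the −y side. 5 rungs, each 51 mm deep and 21 mm tall, span between the inner faces of the rails, front faces flush with the rails. The lowest rung's underside is at z = 270 mm and rungs are spaced 320 mm apart (underside to underside).


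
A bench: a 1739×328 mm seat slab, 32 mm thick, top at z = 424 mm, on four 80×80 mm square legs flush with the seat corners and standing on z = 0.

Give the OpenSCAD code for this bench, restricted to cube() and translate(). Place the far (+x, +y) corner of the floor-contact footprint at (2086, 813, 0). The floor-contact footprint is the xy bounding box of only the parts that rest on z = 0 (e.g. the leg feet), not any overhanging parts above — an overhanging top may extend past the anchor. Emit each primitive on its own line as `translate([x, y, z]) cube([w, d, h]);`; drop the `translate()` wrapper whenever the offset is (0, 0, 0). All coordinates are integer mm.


translate([347, 485, 392]) cube([1739, 328, 32]);
translate([347, 485, 0]) cube([80, 80, 392]);
translate([347, 733, 0]) cube([80, 80, 392]);
translate([2006, 485, 0]) cube([80, 80, 392]);
translate([2006, 733, 0]) cube([80, 80, 392]);


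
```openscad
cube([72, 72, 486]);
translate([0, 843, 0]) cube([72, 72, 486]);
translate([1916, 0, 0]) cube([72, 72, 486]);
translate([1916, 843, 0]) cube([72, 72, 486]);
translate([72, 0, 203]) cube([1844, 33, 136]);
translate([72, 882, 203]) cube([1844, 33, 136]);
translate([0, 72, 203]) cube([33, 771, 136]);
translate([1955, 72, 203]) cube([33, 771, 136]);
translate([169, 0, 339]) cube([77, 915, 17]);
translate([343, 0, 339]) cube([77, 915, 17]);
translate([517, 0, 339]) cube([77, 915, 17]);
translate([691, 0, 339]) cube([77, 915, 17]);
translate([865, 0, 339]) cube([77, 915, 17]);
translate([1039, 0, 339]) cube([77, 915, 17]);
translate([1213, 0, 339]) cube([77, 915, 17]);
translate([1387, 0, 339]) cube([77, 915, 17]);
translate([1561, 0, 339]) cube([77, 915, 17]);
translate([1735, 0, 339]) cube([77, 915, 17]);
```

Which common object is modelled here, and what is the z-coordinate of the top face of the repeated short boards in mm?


A bed frame. The slat-top height is 356 mm.

Four posts, four rails, and a row of slats — a bed frame. Slats sit on the rails at z = 203 + 136 = 339; with slat thickness 17, the top is 356 mm.


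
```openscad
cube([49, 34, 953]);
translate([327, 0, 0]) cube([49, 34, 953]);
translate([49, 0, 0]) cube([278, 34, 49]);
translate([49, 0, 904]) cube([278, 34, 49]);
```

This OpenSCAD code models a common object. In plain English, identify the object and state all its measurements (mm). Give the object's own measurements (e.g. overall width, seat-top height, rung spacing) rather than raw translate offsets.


A rectangular picture frame lying in the x–z plane (depth along y). The opening is 278 mm wide (x) by 855 mm tall (z), surrounded by a border 49 mm wide on all four sides. The frame is 34 mm deep and is made of two full-height vertical stiles with two horizontal rails fitted between them.


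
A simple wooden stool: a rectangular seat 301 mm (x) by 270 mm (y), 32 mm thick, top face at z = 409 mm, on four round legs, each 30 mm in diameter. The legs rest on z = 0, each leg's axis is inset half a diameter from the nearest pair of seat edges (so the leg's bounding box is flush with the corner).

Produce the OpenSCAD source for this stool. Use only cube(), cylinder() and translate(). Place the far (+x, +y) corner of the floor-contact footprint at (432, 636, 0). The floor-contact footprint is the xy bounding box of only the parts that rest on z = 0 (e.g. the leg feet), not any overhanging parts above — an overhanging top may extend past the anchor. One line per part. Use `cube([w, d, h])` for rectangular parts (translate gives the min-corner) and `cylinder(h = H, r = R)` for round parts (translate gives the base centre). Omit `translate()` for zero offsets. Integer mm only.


// leg_h = 409 - 32 = 377
translate([131, 366, 377]) cube([301, 270, 32]);
translate([146, 381, 0]) cylinder(h = 377, r = 15);
translate([417, 381, 0]) cylinder(h = 377, r = 15);
translate([146, 621, 0]) cylinder(h = 377, r = 15);
translate([417, 621, 0]) cylinder(h = 377, r = 15);


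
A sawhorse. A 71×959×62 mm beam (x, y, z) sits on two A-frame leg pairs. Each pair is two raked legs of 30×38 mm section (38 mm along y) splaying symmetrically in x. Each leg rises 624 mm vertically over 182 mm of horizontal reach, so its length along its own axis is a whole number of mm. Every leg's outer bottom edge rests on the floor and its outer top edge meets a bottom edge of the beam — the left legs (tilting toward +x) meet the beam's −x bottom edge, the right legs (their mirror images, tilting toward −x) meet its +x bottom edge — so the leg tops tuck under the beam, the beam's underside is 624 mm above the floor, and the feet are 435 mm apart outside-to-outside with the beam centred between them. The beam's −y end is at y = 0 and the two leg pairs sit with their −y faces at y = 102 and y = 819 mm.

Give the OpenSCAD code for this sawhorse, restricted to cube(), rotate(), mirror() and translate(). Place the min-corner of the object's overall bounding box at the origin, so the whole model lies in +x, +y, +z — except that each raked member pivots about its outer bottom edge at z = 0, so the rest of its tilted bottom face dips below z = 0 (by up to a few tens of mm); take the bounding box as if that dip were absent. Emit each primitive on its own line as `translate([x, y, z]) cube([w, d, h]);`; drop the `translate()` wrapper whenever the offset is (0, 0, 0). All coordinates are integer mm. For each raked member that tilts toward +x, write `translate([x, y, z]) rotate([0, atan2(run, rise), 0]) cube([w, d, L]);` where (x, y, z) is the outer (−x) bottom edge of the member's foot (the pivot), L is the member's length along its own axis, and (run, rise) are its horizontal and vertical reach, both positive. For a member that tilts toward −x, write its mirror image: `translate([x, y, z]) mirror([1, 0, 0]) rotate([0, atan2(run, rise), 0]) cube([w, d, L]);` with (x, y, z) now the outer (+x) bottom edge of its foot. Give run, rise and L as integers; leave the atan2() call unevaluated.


translate([182, 0, 624]) cube([71, 959, 62]);
translate([0, 102, 0]) rotate([0, atan2(182, 624), 0]) cube([30, 38, 650]);
translate([435, 102, 0]) mirror([1, 0, 0]) rotate([0, atan2(182, 624), 0]) cube([30, 38, 650]);
translate([0, 819, 0]) rotate([0, atan2(182, 624), 0]) cube([30, 38, 650]);
translate([435, 819, 0]) mirror([1, 0, 0]) rotate([0, atan2(182, 624), 0]) cube([30, 38, 650]);


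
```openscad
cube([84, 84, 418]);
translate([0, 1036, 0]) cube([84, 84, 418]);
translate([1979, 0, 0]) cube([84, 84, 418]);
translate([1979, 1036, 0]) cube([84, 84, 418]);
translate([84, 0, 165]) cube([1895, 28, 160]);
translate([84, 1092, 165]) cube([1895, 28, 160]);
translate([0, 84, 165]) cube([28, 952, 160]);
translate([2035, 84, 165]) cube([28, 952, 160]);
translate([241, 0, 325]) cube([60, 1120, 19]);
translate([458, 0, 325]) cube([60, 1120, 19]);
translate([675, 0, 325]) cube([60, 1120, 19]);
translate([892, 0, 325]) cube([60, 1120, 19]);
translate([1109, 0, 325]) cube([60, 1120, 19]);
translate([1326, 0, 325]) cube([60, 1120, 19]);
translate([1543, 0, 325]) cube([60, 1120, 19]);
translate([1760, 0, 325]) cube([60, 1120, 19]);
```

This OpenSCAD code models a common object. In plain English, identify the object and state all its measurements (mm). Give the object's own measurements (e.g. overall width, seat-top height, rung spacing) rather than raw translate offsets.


A bed frame 2063 mm long (x) by 1120 mm wide (y). Four 84×84 mm corner posts, 418 mm tall, at the corners of the footprint. Four rails of 28 mm thickness and 160 mm height run between adjacent posts with their undersides at z = 165 mm, their outer faces flush with the outside of the frame (the two x-running rails run between the posts' inner faces; the two y-running rails run between the posts' inner faces). 8 slats, each 60 mm wide (x) and 19 mm thick, lie across the top of the two x-running rails, running the full 1120 mm width of the frame in y; along x they sit between the end posts with a 157 mm gap after the −x posts and between neighbouring slats, leaving 159 mm before the +x posts.


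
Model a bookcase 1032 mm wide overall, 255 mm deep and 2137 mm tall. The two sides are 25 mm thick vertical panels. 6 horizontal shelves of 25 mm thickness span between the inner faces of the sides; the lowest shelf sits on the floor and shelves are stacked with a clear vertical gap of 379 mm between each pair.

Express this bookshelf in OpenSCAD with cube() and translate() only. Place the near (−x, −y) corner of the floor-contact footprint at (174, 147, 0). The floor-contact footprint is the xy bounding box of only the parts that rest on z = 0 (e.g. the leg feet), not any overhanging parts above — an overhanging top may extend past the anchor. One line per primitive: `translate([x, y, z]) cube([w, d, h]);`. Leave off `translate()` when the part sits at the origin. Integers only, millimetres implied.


translate([174, 147, 0]) cube([25, 255, 2137]);
translate([1181, 147, 0]) cube([25, 255, 2137]);
translate([199, 147, 0]) cube([982, 255, 25]);
translate([199, 147, 404]) cube([982, 255, 25]);
translate([199, 147, 808]) cube([982, 255, 25]);
translate([199, 147, 1212]) cube([982, 255, 25]);
translate([199, 147, 1616]) cube([982, 255, 25]);
translate([199, 147, 2020]) cube([982, 255, 25]);


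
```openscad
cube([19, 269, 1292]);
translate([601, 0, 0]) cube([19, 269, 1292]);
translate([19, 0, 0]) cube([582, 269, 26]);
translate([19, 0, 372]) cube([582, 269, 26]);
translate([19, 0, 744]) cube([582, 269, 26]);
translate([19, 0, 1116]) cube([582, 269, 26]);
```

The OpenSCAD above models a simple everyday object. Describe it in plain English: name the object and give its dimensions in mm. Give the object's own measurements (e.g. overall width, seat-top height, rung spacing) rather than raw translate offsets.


An open bookshelf. Two side panels, each 19 mm thick, 269 mm deep and 1292 mm tall, stand 620 mm apart (outside-to-outside). Between them sit 4 shelves, each 26 mm thick and 269 mm deep, spanning the full gap between the sides. The bottom shelf rests on the floor (its underside at z = 0) and the clear gap between one shelf's top and the next shelf's underside is 346 mm.


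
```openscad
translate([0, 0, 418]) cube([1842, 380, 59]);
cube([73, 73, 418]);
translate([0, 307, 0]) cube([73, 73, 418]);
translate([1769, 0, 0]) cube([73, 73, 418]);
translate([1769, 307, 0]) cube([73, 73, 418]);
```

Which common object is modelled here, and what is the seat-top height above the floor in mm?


A bench. The seat-top height is 477 mm.

A long slab on four corner posts — a bench. The slab sits at z = 418 with thickness 59, so the top is 418 + 59 = 477 mm.


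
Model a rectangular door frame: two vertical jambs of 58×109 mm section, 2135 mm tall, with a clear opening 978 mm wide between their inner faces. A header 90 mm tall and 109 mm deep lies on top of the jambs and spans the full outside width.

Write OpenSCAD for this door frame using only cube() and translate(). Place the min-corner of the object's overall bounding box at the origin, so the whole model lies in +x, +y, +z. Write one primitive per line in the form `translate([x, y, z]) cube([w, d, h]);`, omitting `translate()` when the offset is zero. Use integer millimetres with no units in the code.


cube([58, 109, 2135]);
translate([1036, 0, 0]) cube([58, 109, 2135]);
translate([0, 0, 2135]) cube([1094, 109, 90]);


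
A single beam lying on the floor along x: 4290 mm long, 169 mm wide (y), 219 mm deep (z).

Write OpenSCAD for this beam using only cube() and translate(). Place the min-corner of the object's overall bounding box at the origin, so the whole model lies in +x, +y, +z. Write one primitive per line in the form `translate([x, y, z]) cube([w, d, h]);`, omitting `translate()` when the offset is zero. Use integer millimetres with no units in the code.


cube([4290, 169, 219]);


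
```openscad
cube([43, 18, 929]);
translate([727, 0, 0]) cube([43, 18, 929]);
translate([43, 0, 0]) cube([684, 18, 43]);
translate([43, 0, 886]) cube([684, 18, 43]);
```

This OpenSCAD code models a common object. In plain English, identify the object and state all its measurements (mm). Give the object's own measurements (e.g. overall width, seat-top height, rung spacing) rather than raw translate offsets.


A rectangular picture frame lying in the x–z plane (depth along y). The opening is 684 mm wide (x) by 843 mm tall (z), surrounded by a border 43 mm wide on all four sides. The frame is 18 mm deep and is made of two full-height vertical stiles with two horizontal rails fitted between them.


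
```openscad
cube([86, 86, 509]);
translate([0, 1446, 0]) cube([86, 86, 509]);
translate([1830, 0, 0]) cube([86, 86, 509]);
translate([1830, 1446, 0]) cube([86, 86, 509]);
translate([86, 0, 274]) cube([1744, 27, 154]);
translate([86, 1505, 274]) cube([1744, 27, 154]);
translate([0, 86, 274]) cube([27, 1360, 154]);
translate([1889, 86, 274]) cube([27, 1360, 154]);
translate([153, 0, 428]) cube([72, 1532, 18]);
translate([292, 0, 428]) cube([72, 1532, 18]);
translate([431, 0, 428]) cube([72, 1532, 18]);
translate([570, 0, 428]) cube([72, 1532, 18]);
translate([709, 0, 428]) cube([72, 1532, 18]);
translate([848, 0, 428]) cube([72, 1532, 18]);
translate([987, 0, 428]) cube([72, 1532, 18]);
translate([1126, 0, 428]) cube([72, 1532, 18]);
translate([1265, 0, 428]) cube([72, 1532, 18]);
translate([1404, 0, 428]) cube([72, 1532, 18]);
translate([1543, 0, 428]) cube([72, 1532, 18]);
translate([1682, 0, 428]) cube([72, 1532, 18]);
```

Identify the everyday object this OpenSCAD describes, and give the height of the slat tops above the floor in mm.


A bed frame. The slat-top height is 446 mm.

Four posts, four rails, and a row of slats — a bed frame. Slats sit on the rails at z = 274 + 154 = 428; with slat thickness 18, the top is 446 mm.


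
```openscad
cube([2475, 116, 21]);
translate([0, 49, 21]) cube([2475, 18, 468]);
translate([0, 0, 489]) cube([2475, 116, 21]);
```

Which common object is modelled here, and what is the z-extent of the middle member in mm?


An I-beam. The web height is 468 mm.

Two wide flanges with a thin centred web — an I-beam. Overall 510 mm minus two 21 mm flanges gives a web of 510 − 2·21 = 468 mm.


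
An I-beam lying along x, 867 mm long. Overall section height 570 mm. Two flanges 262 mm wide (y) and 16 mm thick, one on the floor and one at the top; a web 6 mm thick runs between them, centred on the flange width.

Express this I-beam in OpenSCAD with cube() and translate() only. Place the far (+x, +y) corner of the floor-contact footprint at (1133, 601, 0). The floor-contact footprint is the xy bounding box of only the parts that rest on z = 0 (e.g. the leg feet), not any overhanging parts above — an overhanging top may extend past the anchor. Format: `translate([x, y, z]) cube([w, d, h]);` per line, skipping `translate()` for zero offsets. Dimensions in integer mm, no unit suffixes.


translate([266, 339, 0]) cube([867, 262, 16]);
translate([266, 467, 16]) cube([867, 6, 538]);
translate([266, 339, 554]) cube([867, 262, 16]);


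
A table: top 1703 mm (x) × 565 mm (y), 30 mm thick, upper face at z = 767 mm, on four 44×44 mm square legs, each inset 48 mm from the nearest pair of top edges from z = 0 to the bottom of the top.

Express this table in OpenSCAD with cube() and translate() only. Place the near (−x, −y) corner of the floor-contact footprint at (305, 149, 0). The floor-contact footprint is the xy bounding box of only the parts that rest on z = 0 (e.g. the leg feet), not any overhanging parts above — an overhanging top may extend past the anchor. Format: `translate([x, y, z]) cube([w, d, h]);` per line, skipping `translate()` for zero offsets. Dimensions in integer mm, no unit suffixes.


// leg_h = 767 - 30 = 737
translate([257, 101, 737]) cube([1703, 565, 30]);
translate([305, 149, 0]) cube([44, 44, 737]);
translate([1868, 149, 0]) cube([44, 44, 737]);
translate([305, 574, 0]) cube([44, 44, 737]);
translate([1868, 574, 0]) cube([44, 44, 737]);


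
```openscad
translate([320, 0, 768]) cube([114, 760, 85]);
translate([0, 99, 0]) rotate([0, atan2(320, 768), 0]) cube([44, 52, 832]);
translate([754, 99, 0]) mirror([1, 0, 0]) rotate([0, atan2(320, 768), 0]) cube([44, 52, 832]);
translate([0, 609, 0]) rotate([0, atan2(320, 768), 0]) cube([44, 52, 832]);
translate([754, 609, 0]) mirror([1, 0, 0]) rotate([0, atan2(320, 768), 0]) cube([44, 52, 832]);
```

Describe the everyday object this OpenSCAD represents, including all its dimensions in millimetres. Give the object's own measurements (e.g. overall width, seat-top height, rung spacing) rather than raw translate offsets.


A sawhorse. A 114×760×85 mm beam (x, y, z) sits on two A-frame leg pairs. Each pair is two raked legs of 44×52 mm section (52 mm along y) splaying symmetrically in x. Each leg rises 768 mm vertically over 320 mm of horizontal reach and is 832 mm long along its own axis. Every leg's outer bottom edge rests on the floor and its outer top edge meets a bottom edge of the beam — the left legs (tilting toward +x) meet the beam's −x bottom edge, the right legs (their mirror images, tilting toward −x) meet its +x bottom edge — so the leg tops tuck under the beam, the beam's underside is 768 mm above the floor, and the feet are 754 mm apart outside-to-outside with the beam centred between them. The two leg pairs are set in 99 mm from either end of the beam.
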